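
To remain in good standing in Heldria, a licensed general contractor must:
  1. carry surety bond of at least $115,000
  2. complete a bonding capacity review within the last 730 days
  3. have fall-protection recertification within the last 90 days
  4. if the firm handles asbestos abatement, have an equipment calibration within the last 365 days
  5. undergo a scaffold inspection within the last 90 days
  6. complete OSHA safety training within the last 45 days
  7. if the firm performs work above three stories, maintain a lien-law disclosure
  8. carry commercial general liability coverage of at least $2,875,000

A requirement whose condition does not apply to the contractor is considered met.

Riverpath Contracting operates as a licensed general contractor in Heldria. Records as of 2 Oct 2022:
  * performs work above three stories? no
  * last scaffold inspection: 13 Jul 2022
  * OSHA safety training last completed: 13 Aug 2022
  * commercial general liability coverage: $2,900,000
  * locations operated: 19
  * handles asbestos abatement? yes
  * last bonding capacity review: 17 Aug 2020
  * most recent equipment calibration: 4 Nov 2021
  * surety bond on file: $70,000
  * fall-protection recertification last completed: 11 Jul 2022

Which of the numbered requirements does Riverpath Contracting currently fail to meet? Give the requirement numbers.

1. surety bond $70,000 < $115,000 → not met
2. bonding capacity review 776 days ago vs limit 730 → not met
3. fall-protection recertification 83 days ago vs limit 90 → met
4. condition 'handles asbestos abatement' holds; equipment calibration 332 days ago vs limit 365 → met
5. scaffold inspection 81 days ago vs limit 90 → met
6. OSHA safety training 50 days ago vs limit 45 → not met
7. condition 'performs work above three stories' does not hold → requirement n/a → met
8. commercial general liability coverage $2,900,000 ≥ $2,875,000 → met
Not met: 1, 2, 6

1, 2, 6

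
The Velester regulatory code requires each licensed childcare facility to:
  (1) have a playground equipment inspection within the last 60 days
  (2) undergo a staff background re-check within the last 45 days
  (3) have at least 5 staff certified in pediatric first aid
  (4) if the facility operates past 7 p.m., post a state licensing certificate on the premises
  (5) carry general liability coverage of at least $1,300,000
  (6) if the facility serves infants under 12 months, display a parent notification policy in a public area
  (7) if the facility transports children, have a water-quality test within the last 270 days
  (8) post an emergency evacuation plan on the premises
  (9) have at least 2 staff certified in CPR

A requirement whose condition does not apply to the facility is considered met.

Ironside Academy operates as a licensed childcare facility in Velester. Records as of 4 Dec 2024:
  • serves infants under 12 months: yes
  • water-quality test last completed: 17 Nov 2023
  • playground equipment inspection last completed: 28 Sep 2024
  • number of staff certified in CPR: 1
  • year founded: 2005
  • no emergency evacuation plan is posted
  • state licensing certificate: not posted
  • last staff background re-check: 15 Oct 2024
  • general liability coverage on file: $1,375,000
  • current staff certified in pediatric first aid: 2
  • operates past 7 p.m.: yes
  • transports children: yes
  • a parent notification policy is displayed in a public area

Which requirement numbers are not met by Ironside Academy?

1, 2, 3, 4, 7, 8, 9

1. playground equipment inspection 67 days ago vs limit 60 → not met
2. staff background re-check 50 days ago vs limit 45 → not met
3. staff certified in pediatric first aid 2 < 5 → not met
4. condition 'operates past 7 p.m.' holds; state licensing certificate absent → not met
5. general liability coverage $1,375,000 ≥ $1,300,000 → met
6. condition 'serves infants under 12 months' holds; parent notification policy present → met
7. condition 'transports children' holds; water-quality test 383 days ago vs limit 270 → not met
8. emergency evacuation plan absent → not met
9. staff certified in CPR 1 < 2 → not met
Not met: 1, 2, 3, 4, 7, 8, 9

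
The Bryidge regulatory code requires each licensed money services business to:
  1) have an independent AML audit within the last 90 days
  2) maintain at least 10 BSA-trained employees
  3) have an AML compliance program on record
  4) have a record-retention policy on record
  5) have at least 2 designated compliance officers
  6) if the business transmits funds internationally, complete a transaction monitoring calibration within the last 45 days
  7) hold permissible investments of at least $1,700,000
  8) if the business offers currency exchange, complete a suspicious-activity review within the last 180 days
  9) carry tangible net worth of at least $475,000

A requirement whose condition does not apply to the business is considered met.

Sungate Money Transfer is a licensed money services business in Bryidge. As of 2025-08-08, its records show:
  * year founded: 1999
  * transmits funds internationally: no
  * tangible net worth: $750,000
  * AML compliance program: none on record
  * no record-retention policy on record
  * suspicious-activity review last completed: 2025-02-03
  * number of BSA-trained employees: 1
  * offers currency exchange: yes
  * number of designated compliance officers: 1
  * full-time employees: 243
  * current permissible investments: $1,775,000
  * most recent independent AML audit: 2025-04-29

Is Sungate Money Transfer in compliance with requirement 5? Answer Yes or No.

5. designated compliance officers 1 < 2 → not met

No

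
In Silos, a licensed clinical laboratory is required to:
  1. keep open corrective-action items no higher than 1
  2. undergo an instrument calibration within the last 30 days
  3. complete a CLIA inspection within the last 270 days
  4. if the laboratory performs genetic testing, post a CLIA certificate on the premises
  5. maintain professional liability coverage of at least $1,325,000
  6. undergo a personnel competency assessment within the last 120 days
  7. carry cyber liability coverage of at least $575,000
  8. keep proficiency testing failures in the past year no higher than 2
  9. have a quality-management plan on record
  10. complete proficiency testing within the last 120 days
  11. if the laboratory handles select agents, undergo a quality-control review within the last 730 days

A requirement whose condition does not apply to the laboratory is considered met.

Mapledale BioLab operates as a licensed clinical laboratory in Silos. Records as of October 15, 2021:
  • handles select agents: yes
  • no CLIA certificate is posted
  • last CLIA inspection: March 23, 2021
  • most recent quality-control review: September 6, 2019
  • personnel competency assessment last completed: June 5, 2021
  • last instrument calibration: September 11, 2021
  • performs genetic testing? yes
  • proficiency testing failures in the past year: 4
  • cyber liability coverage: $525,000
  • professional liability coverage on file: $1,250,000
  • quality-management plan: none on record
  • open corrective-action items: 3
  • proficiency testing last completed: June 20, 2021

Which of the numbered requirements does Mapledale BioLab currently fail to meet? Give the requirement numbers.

1. open corrective-action items 3 > 1 → not met
2. instrument calibration 34 days ago vs limit 30 → not met
3. CLIA inspection 206 days ago vs limit 270 → met
4. condition 'performs genetic testing' holds; CLIA certificate absent → not met
5. professional liability coverage $1,250,000 < $1,325,000 → not met
6. personnel competency assessment 132 days ago vs limit 120 → not met
7. cyber liability coverage $525,000 < $575,000 → not met
8. proficiency testing failures in the past year 4 > 2 → not met
9. quality-management plan absent → not met
10. proficiency testing 117 days ago vs limit 120 → met
11. condition 'handles select agents' holds; quality-control review 770 days ago vs limit 730 → not met
Not met: 1, 2, 4, 5, 6, 7, 8, 9, 11

1, 2, 4, 5, 6, 7, 8, 9, 11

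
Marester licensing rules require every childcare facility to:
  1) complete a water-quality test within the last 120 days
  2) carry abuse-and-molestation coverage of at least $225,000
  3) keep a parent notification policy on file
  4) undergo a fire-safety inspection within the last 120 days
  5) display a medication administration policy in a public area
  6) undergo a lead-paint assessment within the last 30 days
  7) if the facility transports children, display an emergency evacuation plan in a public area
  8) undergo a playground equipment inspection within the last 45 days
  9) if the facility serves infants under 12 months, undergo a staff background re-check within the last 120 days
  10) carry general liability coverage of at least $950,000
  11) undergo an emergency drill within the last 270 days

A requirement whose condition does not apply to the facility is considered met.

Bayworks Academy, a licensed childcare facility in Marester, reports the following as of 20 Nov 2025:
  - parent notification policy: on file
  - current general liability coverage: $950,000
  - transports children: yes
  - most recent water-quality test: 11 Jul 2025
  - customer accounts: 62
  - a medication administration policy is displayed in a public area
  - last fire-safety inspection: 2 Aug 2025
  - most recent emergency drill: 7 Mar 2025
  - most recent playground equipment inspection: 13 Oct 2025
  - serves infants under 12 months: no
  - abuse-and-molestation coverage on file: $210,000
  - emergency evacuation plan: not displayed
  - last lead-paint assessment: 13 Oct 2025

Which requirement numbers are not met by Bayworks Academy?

1, 2, 6, 7

1. water-quality test 132 days ago vs limit 120 → not met
2. abuse-and-molestation coverage $210,000 < $225,000 → not met
3. parent notification policy present → met
4. fire-safety inspection 110 days ago vs limit 120 → met
5. medication administration policy present → met
6. lead-paint assessment 38 days ago vs limit 30 → not met
7. condition 'transports children' holds; emergency evacuation plan absent → not met
8. playground equipment inspection 38 days ago vs limit 45 → met
9. condition 'serves infants under 12 months' does not hold → requirement n/a → met
10. general liability coverage $950,000 ≥ $950,000 → met
11. emergency drill 258 days ago vs limit 270 → met
Not met: 1, 2, 6, 7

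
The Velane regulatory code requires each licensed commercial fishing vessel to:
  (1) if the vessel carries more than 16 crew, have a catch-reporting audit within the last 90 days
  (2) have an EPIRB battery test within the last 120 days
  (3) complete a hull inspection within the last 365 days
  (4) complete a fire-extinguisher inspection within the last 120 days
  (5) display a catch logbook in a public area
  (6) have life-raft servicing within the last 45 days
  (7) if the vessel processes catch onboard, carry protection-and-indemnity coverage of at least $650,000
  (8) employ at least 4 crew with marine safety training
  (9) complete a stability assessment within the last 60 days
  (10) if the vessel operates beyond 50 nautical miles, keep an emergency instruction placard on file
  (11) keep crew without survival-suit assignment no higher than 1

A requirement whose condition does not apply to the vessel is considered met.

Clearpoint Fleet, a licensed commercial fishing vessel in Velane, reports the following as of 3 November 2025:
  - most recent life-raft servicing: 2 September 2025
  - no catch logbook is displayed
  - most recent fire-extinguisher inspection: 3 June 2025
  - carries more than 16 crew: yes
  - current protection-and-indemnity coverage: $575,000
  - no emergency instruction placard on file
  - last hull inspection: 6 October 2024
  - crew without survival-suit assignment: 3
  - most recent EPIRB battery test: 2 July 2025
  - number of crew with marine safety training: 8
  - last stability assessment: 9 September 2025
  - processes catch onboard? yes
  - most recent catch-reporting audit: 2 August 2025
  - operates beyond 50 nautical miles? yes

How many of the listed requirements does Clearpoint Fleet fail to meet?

1. condition 'carries more than 16 crew' holds; catch-reporting audit 93 days ago vs limit 90 → not met
2. EPIRB battery test 124 days ago vs limit 120 → not met
3. hull inspection 393 days ago vs limit 365 → not met
4. fire-extinguisher inspection 153 days ago vs limit 120 → not met
5. catch logbook absent → not met
6. life-raft servicing 62 days ago vs limit 45 → not met
7. condition 'processes catch onboard' holds; protection-and-indemnity coverage $575,000 < $650,000 → not met
8. crew with marine safety training 8 ≥ 4 → met
9. stability assessment 55 days ago vs limit 60 → met
10. condition 'operates beyond 50 nautical miles' holds; emergency instruction placard absent → not met
11. crew without survival-suit assignment 3 > 1 → not met
Not met: 9 of 11

9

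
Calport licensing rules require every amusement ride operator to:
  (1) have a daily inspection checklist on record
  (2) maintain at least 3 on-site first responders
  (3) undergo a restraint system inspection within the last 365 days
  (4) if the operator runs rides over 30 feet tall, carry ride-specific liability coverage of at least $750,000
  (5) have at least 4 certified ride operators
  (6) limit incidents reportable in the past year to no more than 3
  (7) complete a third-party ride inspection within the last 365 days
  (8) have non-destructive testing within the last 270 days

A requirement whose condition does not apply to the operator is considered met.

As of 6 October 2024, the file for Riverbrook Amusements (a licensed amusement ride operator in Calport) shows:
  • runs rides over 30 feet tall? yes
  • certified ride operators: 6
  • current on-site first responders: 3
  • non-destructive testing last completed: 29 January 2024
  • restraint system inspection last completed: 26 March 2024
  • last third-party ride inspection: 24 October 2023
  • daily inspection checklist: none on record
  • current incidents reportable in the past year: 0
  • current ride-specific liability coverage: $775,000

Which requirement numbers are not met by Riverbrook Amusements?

1

1. daily inspection checklist absent → not met
2. on-site first responders 3 ≥ 3 → met
3. restraint system inspection 194 days ago vs limit 365 → met
4. condition 'runs rides over 30 feet tall' holds; ride-specific liability coverage $775,000 ≥ $750,000 → met
5. certified ride operators 6 ≥ 4 → met
6. incidents reportable in the past year 0 ≤ 3 → met
7. third-party ride inspection 348 days ago vs limit 365 → met
8. non-destructive testing 251 days ago vs limit 270 → met
Not met: 1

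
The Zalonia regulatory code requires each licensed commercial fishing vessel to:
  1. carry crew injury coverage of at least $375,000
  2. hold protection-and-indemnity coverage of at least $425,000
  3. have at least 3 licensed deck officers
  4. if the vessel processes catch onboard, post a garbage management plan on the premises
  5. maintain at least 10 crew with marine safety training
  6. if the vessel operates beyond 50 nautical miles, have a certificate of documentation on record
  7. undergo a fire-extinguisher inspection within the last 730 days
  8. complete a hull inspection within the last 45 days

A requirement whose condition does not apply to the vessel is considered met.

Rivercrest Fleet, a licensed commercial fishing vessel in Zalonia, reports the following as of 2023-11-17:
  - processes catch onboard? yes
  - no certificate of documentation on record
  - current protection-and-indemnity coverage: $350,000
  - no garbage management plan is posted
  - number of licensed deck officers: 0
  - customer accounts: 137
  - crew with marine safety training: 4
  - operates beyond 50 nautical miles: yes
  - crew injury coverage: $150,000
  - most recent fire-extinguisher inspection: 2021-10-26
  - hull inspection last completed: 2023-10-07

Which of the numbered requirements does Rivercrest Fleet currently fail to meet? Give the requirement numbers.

1. crew injury coverage $150,000 < $375,000 → not met
2. protection-and-indemnity coverage $350,000 < $425,000 → not met
3. licensed deck officers 0 < 3 → not met
4. condition 'processes catch onboard' holds; garbage management plan absent → not met
5. crew with marine safety training 4 < 10 → not met
6. condition 'operates beyond 50 nautical miles' holds; certificate of documentation absent → not met
7. fire-extinguisher inspection 752 days ago vs limit 730 → not met
8. hull inspection 41 days ago vs limit 45 → met
Not met: 1, 2, 3, 4, 5, 6, 7

1, 2, 3, 4, 5, 6, 7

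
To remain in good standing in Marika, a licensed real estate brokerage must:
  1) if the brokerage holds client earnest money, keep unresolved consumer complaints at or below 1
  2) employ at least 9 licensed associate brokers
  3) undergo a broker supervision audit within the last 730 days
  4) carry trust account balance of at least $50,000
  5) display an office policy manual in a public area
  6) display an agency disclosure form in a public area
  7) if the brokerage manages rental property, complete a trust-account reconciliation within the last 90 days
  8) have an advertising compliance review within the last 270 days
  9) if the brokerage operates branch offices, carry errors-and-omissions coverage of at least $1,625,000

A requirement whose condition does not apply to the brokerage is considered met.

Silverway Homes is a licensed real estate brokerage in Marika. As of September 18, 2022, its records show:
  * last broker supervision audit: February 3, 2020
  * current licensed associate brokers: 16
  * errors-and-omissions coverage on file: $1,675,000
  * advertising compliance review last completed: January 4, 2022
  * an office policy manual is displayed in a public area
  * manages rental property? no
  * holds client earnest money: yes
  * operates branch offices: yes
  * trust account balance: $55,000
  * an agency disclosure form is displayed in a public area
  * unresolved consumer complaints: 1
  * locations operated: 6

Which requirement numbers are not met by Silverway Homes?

1. condition 'holds client earnest money' holds; unresolved consumer complaints 1 ≤ 1 → met
2. licensed associate brokers 16 ≥ 9 → met
3. broker supervision audit 958 days ago vs limit 730 → not met
4. trust account balance $55,000 ≥ $50,000 → met
5. office policy manual present → met
6. agency disclosure form present → met
7. condition 'manages rental property' does not hold → requirement n/a → met
8. advertising compliance review 257 days ago vs limit 270 → met
9. condition 'operates branch offices' holds; errors-and-omissions coverage $1,675,000 ≥ $1,625,000 → met
Not met: 3

3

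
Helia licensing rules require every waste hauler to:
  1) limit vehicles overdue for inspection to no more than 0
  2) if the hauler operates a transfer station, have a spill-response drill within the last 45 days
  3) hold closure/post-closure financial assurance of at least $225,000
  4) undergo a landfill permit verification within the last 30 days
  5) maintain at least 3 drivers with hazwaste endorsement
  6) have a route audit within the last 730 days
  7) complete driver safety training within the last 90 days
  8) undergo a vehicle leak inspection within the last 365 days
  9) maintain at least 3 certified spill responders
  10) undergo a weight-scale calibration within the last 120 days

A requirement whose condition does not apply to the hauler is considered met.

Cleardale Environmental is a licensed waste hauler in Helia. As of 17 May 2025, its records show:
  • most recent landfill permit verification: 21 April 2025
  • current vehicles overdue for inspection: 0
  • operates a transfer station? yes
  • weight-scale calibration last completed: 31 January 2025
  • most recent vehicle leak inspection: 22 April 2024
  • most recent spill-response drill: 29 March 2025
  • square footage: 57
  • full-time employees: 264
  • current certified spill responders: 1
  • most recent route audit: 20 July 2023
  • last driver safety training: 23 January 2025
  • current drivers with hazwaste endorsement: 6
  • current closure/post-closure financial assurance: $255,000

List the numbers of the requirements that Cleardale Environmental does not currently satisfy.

2, 7, 8, 9

1. vehicles overdue for inspection 0 ≤ 0 → met
2. condition 'operates a transfer station' holds; spill-response drill 49 days ago vs limit 45 → not met
3. closure/post-closure financial assurance $255,000 ≥ $225,000 → met
4. landfill permit verification 26 days ago vs limit 30 → met
5. drivers with hazwaste endorsement 6 ≥ 3 → met
6. route audit 667 days ago vs limit 730 → met
7. driver safety training 114 days ago vs limit 90 → not met
8. vehicle leak inspection 390 days ago vs limit 365 → not met
9. certified spill responders 1 < 3 → not met
10. weight-scale calibration 106 days ago vs limit 120 → met
Not met: 2, 7, 8, 9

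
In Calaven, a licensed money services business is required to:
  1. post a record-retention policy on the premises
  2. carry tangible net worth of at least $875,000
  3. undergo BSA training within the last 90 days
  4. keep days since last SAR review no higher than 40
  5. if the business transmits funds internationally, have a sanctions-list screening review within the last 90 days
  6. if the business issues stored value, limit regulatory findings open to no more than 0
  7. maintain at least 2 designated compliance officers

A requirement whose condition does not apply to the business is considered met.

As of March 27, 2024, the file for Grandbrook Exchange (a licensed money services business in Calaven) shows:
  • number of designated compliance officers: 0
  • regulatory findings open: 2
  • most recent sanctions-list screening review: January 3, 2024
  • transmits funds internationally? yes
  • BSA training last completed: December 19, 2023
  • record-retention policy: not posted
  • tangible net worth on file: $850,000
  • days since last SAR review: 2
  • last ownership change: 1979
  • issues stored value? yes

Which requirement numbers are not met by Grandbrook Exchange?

1, 2, 3, 6, 7

1. record-retention policy absent → not met
2. tangible net worth $850,000 < $875,000 → not met
3. BSA training 99 days ago vs limit 90 → not met
4. days since last SAR review 2 ≤ 40 → met
5. condition 'transmits funds internationally' holds; sanctions-list screening review 84 days ago vs limit 90 → met
6. condition 'issues stored value' holds; regulatory findings open 2 > 0 → not met
7. designated compliance officers 0 < 2 → not met
Not met: 1, 2, 3, 6, 7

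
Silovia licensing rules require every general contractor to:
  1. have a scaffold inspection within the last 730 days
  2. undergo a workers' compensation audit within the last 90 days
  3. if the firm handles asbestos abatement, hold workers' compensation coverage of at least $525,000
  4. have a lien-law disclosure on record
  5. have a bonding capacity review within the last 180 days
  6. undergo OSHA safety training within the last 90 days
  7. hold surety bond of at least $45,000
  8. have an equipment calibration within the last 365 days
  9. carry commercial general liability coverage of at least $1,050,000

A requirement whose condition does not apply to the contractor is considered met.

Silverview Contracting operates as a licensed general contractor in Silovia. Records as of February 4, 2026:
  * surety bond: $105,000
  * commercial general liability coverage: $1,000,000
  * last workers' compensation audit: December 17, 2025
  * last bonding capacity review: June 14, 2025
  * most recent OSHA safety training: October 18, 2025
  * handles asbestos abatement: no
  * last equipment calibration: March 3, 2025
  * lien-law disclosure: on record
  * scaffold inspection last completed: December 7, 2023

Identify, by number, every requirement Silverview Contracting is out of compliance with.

1, 5, 6, 9

1. scaffold inspection 790 days ago vs limit 730 → not met
2. workers' compensation audit 49 days ago vs limit 90 → met
3. condition 'handles asbestos abatement' does not hold → requirement n/a → met
4. lien-law disclosure present → met
5. bonding capacity review 235 days ago vs limit 180 → not met
6. OSHA safety training 109 days ago vs limit 90 → not met
7. surety bond $105,000 ≥ $45,000 → met
8. equipment calibration 338 days ago vs limit 365 → met
9. commercial general liability coverage $1,000,000 < $1,050,000 → not met
Not met: 1, 5, 6, 9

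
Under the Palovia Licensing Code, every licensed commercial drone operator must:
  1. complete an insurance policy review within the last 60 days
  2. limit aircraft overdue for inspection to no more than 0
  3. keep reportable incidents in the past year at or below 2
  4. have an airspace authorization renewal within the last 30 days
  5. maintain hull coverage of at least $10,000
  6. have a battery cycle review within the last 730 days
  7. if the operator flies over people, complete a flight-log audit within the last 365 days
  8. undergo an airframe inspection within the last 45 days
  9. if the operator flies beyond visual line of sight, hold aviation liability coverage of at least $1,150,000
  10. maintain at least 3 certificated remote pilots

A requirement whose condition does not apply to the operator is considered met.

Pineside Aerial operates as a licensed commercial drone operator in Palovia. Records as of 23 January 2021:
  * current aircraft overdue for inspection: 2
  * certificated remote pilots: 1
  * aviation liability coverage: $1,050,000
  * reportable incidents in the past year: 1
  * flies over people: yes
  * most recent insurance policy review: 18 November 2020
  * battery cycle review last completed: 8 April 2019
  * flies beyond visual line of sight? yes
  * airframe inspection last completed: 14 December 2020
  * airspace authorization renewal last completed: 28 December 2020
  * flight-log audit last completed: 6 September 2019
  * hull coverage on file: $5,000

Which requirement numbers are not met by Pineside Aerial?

1. insurance policy review 66 days ago vs limit 60 → not met
2. aircraft overdue for inspection 2 > 0 → not met
3. reportable incidents in the past year 1 ≤ 2 → met
4. airspace authorization renewal 26 days ago vs limit 30 → met
5. hull coverage $5,000 < $10,000 → not met
6. battery cycle review 656 days ago vs limit 730 → met
7. condition 'flies over people' holds; flight-log audit 505 days ago vs limit 365 → not met
8. airframe inspection 40 days ago vs limit 45 → met
9. condition 'flies beyond visual line of sight' holds; aviation liability coverage $1,050,000 < $1,150,000 → not met
10. certificated remote pilots 1 < 3 → not met
Not met: 1, 2, 5, 7, 9, 10

1, 2, 5, 7, 9, 10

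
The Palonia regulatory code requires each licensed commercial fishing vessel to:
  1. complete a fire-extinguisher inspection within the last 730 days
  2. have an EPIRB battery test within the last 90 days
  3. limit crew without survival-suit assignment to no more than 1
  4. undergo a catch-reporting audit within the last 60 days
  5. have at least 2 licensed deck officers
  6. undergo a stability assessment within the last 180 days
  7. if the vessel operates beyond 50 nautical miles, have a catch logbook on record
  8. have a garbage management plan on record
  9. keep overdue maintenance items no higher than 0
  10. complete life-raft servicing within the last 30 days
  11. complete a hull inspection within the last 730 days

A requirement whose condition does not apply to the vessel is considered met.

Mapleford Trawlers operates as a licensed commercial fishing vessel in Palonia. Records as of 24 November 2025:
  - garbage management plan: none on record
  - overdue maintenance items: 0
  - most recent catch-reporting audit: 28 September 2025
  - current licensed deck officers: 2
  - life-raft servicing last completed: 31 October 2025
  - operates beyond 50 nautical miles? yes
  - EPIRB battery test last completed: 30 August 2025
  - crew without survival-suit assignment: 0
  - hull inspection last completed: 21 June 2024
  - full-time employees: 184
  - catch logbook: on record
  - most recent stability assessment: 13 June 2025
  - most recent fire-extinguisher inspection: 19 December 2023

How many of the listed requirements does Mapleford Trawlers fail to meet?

1

1. fire-extinguisher inspection 706 days ago vs limit 730 → met
2. EPIRB battery test 86 days ago vs limit 90 → met
3. crew without survival-suit assignment 0 ≤ 1 → met
4. catch-reporting audit 57 days ago vs limit 60 → met
5. licensed deck officers 2 ≥ 2 → met
6. stability assessment 164 days ago vs limit 180 → met
7. condition 'operates beyond 50 nautical miles' holds; catch logbook present → met
8. garbage management plan absent → not met
9. overdue maintenance items 0 ≤ 0 → met
10. life-raft servicing 24 days ago vs limit 30 → met
11. hull inspection 521 days ago vs limit 730 → met
Not met: 1 of 11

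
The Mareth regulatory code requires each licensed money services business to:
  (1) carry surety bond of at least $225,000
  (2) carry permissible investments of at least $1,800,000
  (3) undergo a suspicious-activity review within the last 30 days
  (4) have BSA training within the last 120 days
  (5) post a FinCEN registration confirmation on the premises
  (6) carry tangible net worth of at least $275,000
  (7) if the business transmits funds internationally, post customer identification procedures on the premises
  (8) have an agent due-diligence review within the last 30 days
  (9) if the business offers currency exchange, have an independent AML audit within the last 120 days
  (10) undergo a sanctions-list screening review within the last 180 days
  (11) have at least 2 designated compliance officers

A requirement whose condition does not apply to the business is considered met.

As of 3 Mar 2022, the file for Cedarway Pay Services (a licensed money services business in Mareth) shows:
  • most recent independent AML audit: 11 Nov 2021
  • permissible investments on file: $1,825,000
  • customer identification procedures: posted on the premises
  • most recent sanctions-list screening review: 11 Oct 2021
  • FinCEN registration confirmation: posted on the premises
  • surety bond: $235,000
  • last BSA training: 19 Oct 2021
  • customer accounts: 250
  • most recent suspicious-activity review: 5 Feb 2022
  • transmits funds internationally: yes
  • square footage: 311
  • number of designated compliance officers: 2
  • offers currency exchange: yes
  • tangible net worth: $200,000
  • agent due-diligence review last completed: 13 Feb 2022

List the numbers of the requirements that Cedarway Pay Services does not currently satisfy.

4, 6

1. surety bond $235,000 ≥ $225,000 → met
2. permissible investments $1,825,000 ≥ $1,800,000 → met
3. suspicious-activity review 26 days ago vs limit 30 → met
4. BSA training 135 days ago vs limit 120 → not met
5. FinCEN registration confirmation present → met
6. tangible net worth $200,000 < $275,000 → not met
7. condition 'transmits funds internationally' holds; customer identification procedures present → met
8. agent due-diligence review 18 days ago vs limit 30 → met
9. condition 'offers currency exchange' holds; independent AML audit 112 days ago vs limit 120 → met
10. sanctions-list screening review 143 days ago vs limit 180 → met
11. designated compliance officers 2 ≥ 2 → met
Not met: 4, 6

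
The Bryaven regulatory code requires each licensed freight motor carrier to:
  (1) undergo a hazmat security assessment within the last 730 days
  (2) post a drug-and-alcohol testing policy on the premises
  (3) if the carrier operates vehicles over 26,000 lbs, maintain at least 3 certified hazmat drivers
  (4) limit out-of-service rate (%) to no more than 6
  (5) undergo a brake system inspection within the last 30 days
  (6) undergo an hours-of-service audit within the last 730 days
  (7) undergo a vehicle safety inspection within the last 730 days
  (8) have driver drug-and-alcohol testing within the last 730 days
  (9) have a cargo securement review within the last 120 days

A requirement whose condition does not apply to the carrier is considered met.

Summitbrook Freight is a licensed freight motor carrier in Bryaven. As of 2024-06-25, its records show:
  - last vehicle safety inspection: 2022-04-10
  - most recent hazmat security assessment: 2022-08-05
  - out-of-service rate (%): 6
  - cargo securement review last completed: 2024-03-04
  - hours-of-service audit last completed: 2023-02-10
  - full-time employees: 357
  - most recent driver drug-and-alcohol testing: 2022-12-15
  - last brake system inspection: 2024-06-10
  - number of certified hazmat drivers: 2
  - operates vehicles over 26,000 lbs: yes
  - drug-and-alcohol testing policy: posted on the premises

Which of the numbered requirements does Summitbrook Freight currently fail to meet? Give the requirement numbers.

3, 7

1. hazmat security assessment 690 days ago vs limit 730 → met
2. drug-and-alcohol testing policy present → met
3. condition 'operates vehicles over 26,000 lbs' holds; certified hazmat drivers 2 < 3 → not met
4. out-of-service rate (%) 6 ≤ 6 → met
5. brake system inspection 15 days ago vs limit 30 → met
6. hours-of-service audit 501 days ago vs limit 730 → met
7. vehicle safety inspection 807 days ago vs limit 730 → not met
8. driver drug-and-alcohol testing 558 days ago vs limit 730 → met
9. cargo securement review 113 days ago vs limit 120 → met
Not met: 3, 7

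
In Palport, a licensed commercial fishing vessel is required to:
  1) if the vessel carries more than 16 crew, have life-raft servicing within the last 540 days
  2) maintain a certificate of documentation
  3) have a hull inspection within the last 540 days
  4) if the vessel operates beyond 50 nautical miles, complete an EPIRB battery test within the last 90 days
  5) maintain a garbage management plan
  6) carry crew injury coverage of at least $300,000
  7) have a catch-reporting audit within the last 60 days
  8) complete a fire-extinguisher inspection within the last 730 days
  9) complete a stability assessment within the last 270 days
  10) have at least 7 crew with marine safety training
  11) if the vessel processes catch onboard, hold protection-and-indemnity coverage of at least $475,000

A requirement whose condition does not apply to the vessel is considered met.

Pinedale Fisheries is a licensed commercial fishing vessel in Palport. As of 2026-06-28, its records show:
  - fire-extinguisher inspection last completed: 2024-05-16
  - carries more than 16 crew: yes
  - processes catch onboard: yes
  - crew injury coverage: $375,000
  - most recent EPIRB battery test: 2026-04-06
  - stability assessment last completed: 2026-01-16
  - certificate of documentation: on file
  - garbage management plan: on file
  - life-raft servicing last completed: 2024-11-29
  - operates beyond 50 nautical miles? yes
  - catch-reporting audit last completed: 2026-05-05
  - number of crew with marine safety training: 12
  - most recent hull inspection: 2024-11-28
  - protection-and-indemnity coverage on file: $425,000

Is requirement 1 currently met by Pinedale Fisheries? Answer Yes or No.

1. condition 'carries more than 16 crew' holds; life-raft servicing 576 days ago vs limit 540 → not met

No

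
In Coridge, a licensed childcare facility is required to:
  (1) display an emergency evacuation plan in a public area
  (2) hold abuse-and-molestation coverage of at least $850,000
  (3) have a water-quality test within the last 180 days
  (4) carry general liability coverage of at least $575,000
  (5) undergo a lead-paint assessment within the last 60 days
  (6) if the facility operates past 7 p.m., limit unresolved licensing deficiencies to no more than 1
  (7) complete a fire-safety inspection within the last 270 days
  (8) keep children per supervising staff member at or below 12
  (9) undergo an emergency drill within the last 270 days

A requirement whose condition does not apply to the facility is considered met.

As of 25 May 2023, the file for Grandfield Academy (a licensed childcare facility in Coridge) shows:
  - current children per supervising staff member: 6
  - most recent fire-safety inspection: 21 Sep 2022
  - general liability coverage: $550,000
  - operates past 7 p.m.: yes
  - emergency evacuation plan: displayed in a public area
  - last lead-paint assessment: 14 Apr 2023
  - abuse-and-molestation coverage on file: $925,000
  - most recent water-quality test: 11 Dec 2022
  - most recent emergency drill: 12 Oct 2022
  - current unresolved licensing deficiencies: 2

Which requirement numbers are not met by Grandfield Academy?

1. emergency evacuation plan present → met
2. abuse-and-molestation coverage $925,000 ≥ $850,000 → met
3. water-quality test 165 days ago vs limit 180 → met
4. general liability coverage $550,000 < $575,000 → not met
5. lead-paint assessment 41 days ago vs limit 60 → met
6. condition 'operates past 7 p.m.' holds; unresolved licensing deficiencies 2 > 1 → not met
7. fire-safety inspection 246 days ago vs limit 270 → met
8. children per supervising staff member 6 ≤ 12 → met
9. emergency drill 225 days ago vs limit 270 → met
Not met: 4, 6

4, 6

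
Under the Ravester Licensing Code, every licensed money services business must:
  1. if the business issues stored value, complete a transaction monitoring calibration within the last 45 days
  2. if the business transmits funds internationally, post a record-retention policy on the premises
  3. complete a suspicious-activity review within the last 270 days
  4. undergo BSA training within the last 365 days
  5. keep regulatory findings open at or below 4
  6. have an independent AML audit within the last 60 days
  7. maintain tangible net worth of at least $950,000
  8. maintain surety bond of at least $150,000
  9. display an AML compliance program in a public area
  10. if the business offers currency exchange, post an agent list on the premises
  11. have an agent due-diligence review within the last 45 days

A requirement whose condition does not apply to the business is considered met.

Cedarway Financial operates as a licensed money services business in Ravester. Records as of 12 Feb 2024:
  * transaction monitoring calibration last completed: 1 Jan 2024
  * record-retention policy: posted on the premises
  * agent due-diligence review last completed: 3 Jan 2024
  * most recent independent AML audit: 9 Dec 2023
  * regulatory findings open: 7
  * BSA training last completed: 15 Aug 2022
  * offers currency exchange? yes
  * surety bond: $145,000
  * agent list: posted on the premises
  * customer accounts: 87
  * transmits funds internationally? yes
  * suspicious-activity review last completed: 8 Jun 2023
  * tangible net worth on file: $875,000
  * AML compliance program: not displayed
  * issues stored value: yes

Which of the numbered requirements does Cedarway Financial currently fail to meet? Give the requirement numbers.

1. condition 'issues stored value' holds; transaction monitoring calibration 42 days ago vs limit 45 → met
2. condition 'transmits funds internationally' holds; record-retention policy present → met
3. suspicious-activity review 249 days ago vs limit 270 → met
4. BSA training 546 days ago vs limit 365 → not met
5. regulatory findings open 7 > 4 → not met
6. independent AML audit 65 days ago vs limit 60 → not met
7. tangible net worth $875,000 < $950,000 → not met
8. surety bond $145,000 < $150,000 → not met
9. AML compliance program absent → not met
10. condition 'offers currency exchange' holds; agent list present → met
11. agent due-diligence review 40 days ago vs limit 45 → met
Not met: 4, 5, 6, 7, 8, 9

4, 5, 6, 7, 8, 9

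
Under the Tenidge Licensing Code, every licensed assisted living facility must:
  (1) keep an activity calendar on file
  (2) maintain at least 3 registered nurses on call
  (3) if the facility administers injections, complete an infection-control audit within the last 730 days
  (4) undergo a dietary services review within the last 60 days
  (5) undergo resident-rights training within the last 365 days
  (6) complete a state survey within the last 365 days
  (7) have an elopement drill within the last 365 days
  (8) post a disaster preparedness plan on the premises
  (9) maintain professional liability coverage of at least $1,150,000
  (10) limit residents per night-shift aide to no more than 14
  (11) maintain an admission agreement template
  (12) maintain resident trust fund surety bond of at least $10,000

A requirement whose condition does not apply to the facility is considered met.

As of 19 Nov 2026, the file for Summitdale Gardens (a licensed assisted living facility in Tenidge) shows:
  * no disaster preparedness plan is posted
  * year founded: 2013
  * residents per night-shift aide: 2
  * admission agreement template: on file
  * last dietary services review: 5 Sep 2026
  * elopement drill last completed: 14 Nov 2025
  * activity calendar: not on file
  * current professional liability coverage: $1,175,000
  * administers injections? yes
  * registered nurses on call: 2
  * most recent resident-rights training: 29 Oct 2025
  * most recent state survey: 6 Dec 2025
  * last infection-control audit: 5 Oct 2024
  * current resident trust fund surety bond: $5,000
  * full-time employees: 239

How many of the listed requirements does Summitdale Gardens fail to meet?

1. activity calendar absent → not met
2. registered nurses on call 2 < 3 → not met
3. condition 'administers injections' holds; infection-control audit 775 days ago vs limit 730 → not met
4. dietary services review 75 days ago vs limit 60 → not met
5. resident-rights training 386 days ago vs limit 365 → not met
6. state survey 348 days ago vs limit 365 → met
7. elopement drill 370 days ago vs limit 365 → not met
8. disaster preparedness plan absent → not met
9. professional liability coverage $1,175,000 ≥ $1,150,000 → met
10. residents per night-shift aide 2 ≤ 14 → met
11. admission agreement template present → met
12. resident trust fund surety bond $5,000 < $10,000 → not met
Not met: 8 of 12

8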